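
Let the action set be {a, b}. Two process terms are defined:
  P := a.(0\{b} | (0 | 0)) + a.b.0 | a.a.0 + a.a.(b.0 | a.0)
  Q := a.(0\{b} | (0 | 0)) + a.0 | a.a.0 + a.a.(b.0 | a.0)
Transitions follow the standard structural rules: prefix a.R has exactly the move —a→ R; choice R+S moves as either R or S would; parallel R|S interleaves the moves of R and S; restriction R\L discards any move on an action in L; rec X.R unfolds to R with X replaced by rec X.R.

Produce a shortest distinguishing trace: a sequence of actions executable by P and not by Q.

ab

LTS(P): 11 reachable states
  u0 = a.(0\{b} | (0 | 0)) + a.b.0 | a.a.0 + a.a.(b.0 | a.0) :: —a→ u1, —a→ u2, —a→ u3, —a→ u4
  u1 = 0\{b} | (0 | 0) :: ·
  u2 = a.(b.0 | a.0) :: —a→ u5
  u3 = a.b.0 | a.0 :: —a→ u5, —a→ u6
  u4 = b.0 | a.a.0 :: —a→ u5, —b→ u7
  u5 = b.0 | a.0 :: —a→ u8, —b→ u9
  u6 = a.b.0 | 0 :: —a→ u8
  u7 = 0 | a.a.0 :: —a→ u9
  u8 = b.0 | 0 :: —b→ u10
  u9 = 0 | a.0 :: —a→ u10
  u10 = 0 | 0 :: ·
LTS(Q): 10 reachable states
  v0 = a.(0\{b} | (0 | 0)) + a.0 | a.a.0 + a.a.(b.0 | a.0) :: —a→ v1, —a→ v2, —a→ v3, —a→ v4
  v1 = 0 | a.a.0 :: —a→ v5
  v2 = 0\{b} | (0 | 0) :: ·
  v3 = a.(b.0 | a.0) :: —a→ v6
  v4 = a.0 | a.0 :: —a→ v5, —a→ v7
  v5 = 0 | a.0 :: —a→ v8
  v6 = b.0 | a.0 :: —a→ v9, —b→ v5
  v7 = a.0 | 0 :: —a→ v8
  v8 = 0 | 0 :: ·
  v9 = b.0 | 0 :: —b→ v8
Trace ⟨ab⟩ through P, begin at {u0}:
  [1] a ⇒ {u1, u2, u3, u4}
  [2] b ⇒ {u7}
  P completes σ.
Trace ⟨ab⟩ through Q, begin at {v0}:
  [1] a ⇒ {v1, v2, v3, v4}
  [2] b ⇒ ∅ (Q stuck)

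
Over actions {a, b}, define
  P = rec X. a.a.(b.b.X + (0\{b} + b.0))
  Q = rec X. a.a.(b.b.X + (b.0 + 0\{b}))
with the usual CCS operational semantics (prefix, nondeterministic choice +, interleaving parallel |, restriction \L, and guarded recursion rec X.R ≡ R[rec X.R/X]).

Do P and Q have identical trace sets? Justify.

trace-equivalent

LTS(P): 5 reachable states
  m0 = rec X. a.a.(b.b.X + (0\{b} + b.0)) → --a--▸ m1
  m1 = a.(b.b.(rec X. a.a.(b.b.X + (0\{b} + b.0))) + (0\{b} + b.0)) → --a--▸ m2
  m2 = b.b.(rec X. a.a.(b.b.X + (0\{b} + b.0))) + (0\{b} + b.0) → --b--▸ m3, --b--▸ m4
  m3 = 0 → deadlocked
  m4 = b.(rec X. a.a.(b.b.X + (0\{b} + b.0))) → --b--▸ m0
LTS(Q): 5 reachable states
  n0 = rec X. a.a.(b.b.X + (b.0 + 0\{b})) → --a--▸ n1
  n1 = a.(b.b.(rec X. a.a.(b.b.X + (b.0 + 0\{b}))) + (b.0 + 0\{b})) → --a--▸ n2
  n2 = b.b.(rec X. a.a.(b.b.X + (b.0 + 0\{b}))) + (b.0 + 0\{b}) → --b--▸ n3, --b--▸ n4
  n3 = 0 → deadlocked
  n4 = b.(rec X. a.a.(b.b.X + (b.0 + 0\{b}))) → --b--▸ n0
Coarsest stable partition (strong bisimilarity classes):
  B0 = {m0, n0}
  B1 = {m1, n1}
  B2 = {m2, n2}
  B3 = {m3, n3}
  B4 = {m4, n4}
m0 ∈ B0, n0 ∈ B0 → same block
Bisimilar ⇒ trace-equivalent.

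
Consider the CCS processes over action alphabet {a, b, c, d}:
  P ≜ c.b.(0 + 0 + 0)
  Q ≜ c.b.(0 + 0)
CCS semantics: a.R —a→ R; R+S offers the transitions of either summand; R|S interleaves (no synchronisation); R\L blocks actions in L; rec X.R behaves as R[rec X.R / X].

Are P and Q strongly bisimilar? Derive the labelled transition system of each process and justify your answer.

bisimilar

P's transition system — 3 states:
  s0 = c.b.(0 + 0 + 0) | =c=> s1
  s1 = b.(0 + 0 + 0) | =b=> s2
  s2 = 0 + 0 + 0 | deadlocked
Q's transition system — 3 states:
  t0 = c.b.(0 + 0) | =c=> t1
  t1 = b.(0 + 0) | =b=> t2
  t2 = 0 + 0 | deadlocked
Coarsest stable partition (strong bisimilarity classes):
  B0 = {s0, t0}
  B1 = {s1, t1}
  B2 = {s2, t2}
s0 ∈ B0, t0 ∈ B0 → same block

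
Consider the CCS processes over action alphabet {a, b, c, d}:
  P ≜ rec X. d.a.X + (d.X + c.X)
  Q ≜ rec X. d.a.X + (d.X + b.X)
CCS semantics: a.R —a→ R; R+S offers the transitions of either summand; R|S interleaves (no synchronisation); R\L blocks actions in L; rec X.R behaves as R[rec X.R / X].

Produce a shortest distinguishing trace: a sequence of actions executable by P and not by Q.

P's transition system — 2 states:
  u0 = rec X. d.a.X + (d.X + c.X) ⊢ --c--▸ u0, --d--▸ u0, --d--▸ u1
  u1 = a.(rec X. d.a.X + (d.X + c.X)) ⊢ --a--▸ u0
Q's transition system — 2 states:
  v0 = rec X. d.a.X + (d.X + b.X) ⊢ --b--▸ v0, --d--▸ v0, --d--▸ v1
  v1 = a.(rec X. d.a.X + (d.X + b.X)) ⊢ --a--▸ v0
Executing c from P (initial set {u0}):
  step 1 (c): {u0}
  — P admits the full trace.
Executing c from Q (initial set {v0}):
  step 1 (c): ∅ (Q stuck)

c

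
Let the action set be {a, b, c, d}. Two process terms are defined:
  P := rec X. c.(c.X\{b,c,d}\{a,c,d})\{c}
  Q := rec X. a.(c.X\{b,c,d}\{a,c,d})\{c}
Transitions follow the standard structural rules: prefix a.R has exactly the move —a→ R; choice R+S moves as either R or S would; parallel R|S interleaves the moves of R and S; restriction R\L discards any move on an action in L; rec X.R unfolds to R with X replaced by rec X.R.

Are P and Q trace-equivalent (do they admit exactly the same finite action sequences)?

traces(P) ≠ traces(Q) — witness ⟨c⟩

LTS(P): 2 reachable states
  p0 = rec X. c.(c.X\{b,c,d}\{a,c,d})\{c} ⊢ --c--▸ p1
  p1 = (c.(rec X. c.(c.X\{b,c,d}\{a,c,d})\{c})\{b,c,d}\{a,c,d})\{c} ⊢ deadlocked
LTS(Q): 2 reachable states
  q0 = rec X. a.(c.X\{b,c,d}\{a,c,d})\{c} ⊢ --a--▸ q1
  q1 = (c.(rec X. a.(c.X\{b,c,d}\{a,c,d})\{c})\{b,c,d}\{a,c,d})\{c} ⊢ deadlocked
Run σ = ⟨c⟩ on P: start {p0}
  after c @ step 1: {p1}
  P completes σ.
Run σ = ⟨c⟩ on Q: start {q0}
  after c @ step 1: ∅  — Q cannot continue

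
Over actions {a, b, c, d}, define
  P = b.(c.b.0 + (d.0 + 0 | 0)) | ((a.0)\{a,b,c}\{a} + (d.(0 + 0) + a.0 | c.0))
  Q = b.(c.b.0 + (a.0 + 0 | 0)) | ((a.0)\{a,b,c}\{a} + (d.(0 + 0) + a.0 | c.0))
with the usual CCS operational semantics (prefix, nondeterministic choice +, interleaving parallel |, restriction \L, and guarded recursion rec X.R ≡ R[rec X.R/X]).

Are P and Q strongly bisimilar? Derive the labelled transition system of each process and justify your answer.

P ≁ Q

Reachable graph of P (20 states):
  m0 = b.(c.b.0 + (d.0 + 0 | 0)) | ((a.0)\{a,b,c}\{a} + (d.(0 + 0) + a.0 | c.0)) :: —a→ m1, —b→ m2, —c→ m3, —d→ m4
  m1 = b.(c.b.0 + (d.0 + 0 | 0)) | (0 | c.0) :: —b→ m5, —c→ m6
  m2 = (c.b.0 + (d.0 + 0 | 0)) | ((a.0)\{a,b,c}\{a} + (d.(0 + 0) + a.0 | c.0)) :: —a→ m5, —c→ m7, —c→ m8, —d→ m10, —d→ m9
  m3 = b.(c.b.0 + (d.0 + 0 | 0)) | (a.0 | 0) :: —a→ m6, —b→ m7
  m4 = b.(c.b.0 + (d.0 + 0 | 0)) | (0 + 0) :: —b→ m9
  m5 = (c.b.0 + (d.0 + 0 | 0)) | (0 | c.0) :: —c→ m11, —c→ m12, —d→ m13
  m6 = b.(c.b.0 + (d.0 + 0 | 0)) | (0 | 0) :: —b→ m11
  m7 = (c.b.0 + (d.0 + 0 | 0)) | (a.0 | 0) :: —a→ m11, —c→ m14, —d→ m15
  m8 = b.0 | ((a.0)\{a,b,c}\{a} + (d.(0 + 0) + a.0 | c.0)) :: —a→ m12, —b→ m10, —c→ m14, —d→ m16
  m9 = (c.b.0 + (d.0 + 0 | 0)) | (0 + 0) :: —c→ m16, —d→ m17
  m10 = 0 | ((a.0)\{a,b,c}\{a} + (d.(0 + 0) + a.0 | c.0)) :: —a→ m13, —c→ m15, —d→ m17
  m11 = (c.b.0 + (d.0 + 0 | 0)) | (0 | 0) :: —c→ m18, —d→ m19
  m12 = b.0 | (0 | c.0) :: —b→ m13, —c→ m18
  m13 = 0 | (0 | c.0) :: —c→ m19
  m14 = b.0 | (a.0 | 0) :: —a→ m18, —b→ m15
  m15 = 0 | (a.0 | 0) :: —a→ m19
  m16 = b.0 | (0 + 0) :: —b→ m17
  m17 = 0 | (0 + 0) :: deadlocked
  m18 = b.0 | (0 | 0) :: —b→ m19
  m19 = 0 | (0 | 0) :: deadlocked
Reachable graph of Q (20 states):
  n0 = b.(c.b.0 + (a.0 + 0 | 0)) | ((a.0)\{a,b,c}\{a} + (d.(0 + 0) + a.0 | c.0)) :: —a→ n1, —b→ n2, —c→ n3, —d→ n4
  n1 = b.(c.b.0 + (a.0 + 0 | 0)) | (0 | c.0) :: —b→ n5, —c→ n6
  n2 = (c.b.0 + (a.0 + 0 | 0)) | ((a.0)\{a,b,c}\{a} + (d.(0 + 0) + a.0 | c.0)) :: —a→ n5, —a→ n7, —c→ n8, —c→ n9, —d→ n10
  n3 = b.(c.b.0 + (a.0 + 0 | 0)) | (a.0 | 0) :: —a→ n6, —b→ n8
  n4 = b.(c.b.0 + (a.0 + 0 | 0)) | (0 + 0) :: —b→ n10
  n5 = (c.b.0 + (a.0 + 0 | 0)) | (0 | c.0) :: —a→ n11, —c→ n12, —c→ n13
  n6 = b.(c.b.0 + (a.0 + 0 | 0)) | (0 | 0) :: —b→ n12
  n7 = 0 | ((a.0)\{a,b,c}\{a} + (d.(0 + 0) + a.0 | c.0)) :: —a→ n11, —c→ n14, —d→ n15
  n8 = (c.b.0 + (a.0 + 0 | 0)) | (a.0 | 0) :: —a→ n12, —a→ n14, —c→ n16
  n9 = b.0 | ((a.0)\{a,b,c}\{a} + (d.(0 + 0) + a.0 | c.0)) :: —a→ n13, —b→ n7, —c→ n16, —d→ n17
  n10 = (c.b.0 + (a.0 + 0 | 0)) | (0 + 0) :: —a→ n15, —c→ n17
  n11 = 0 | (0 | c.0) :: —c→ n18
  n12 = (c.b.0 + (a.0 + 0 | 0)) | (0 | 0) :: —a→ n18, —c→ n19
  n13 = b.0 | (0 | c.0) :: —b→ n11, —c→ n19
  n14 = 0 | (a.0 | 0) :: —a→ n18
  n15 = 0 | (0 + 0) :: deadlocked
  n16 = b.0 | (a.0 | 0) :: —a→ n19, —b→ n14
  n17 = b.0 | (0 + 0) :: —b→ n15
  n18 = 0 | (0 | 0) :: deadlocked
  n19 = b.0 | (0 | 0) :: —b→ n18
Partition-refinement fixed point:
  B0 = {m0}
  B1 = {m1}
  B2 = {m5}
  B3 = {m12, n13}
  B4 = {m13, n11}
  B5 = {m17, m19, n15, n18}
  B6 = {m16, m18, n17, n19}
  B7 = {m11, m9}
  B8 = {m4, m6}
  B9 = {m3}
  B10 = {m7}
  B11 = {m14, n16}
  B12 = {m15, n14}
  B13 = {m2}
  B14 = {m10, n7}
  B15 = {m8, n9}
  B16 = {n0}
  B17 = {n2}
  B18 = {n8}
  B19 = {n10, n12}
  B20 = {n5}
  B21 = {n1}
  B22 = {n4, n6}
  B23 = {n3}
m0 ∈ B0, n0 ∈ B16 → different blocks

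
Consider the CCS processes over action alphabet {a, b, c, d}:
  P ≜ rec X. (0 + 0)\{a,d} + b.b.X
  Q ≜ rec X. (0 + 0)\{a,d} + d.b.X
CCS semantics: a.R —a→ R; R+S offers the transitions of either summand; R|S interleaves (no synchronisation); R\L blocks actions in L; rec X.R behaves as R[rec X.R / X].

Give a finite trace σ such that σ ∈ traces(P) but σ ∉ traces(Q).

b

LTS(P): 2 reachable states
  s0 = rec X. (0 + 0)\{a,d} + b.b.X → =b=> s1
  s1 = b.(rec X. (0 + 0)\{a,d} + b.b.X) → =b=> s0
LTS(Q): 2 reachable states
  t0 = rec X. (0 + 0)\{a,d} + d.b.X → =d=> t1
  t1 = b.(rec X. (0 + 0)\{a,d} + d.b.X) → =b=> t0
Run σ = ⟨b⟩ on P: start {s0}
  after b @ step 1: {s1}
  P completes σ.
Run σ = ⟨b⟩ on Q: start {t0}
  after b @ step 1: ∅ (Q stuck)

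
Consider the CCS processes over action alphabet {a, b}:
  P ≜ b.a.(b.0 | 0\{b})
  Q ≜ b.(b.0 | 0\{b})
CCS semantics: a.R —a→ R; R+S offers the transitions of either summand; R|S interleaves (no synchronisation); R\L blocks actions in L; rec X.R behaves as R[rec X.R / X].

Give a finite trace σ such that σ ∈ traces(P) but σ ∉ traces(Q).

Reachable graph of P (4 states):
  p0 = b.a.(b.0 | 0\{b}) → —b→ p1
  p1 = a.(b.0 | 0\{b}) → —a→ p2
  p2 = b.0 | 0\{b} → —b→ p3
  p3 = 0 | 0\{b} → ·
Reachable graph of Q (3 states):
  q0 = b.(b.0 | 0\{b}) → —b→ q1
  q1 = b.0 | 0\{b} → —b→ q2
  q2 = 0 | 0\{b} → ·
Executing ba from P (initial set {p0}):
  after b @ step 1: {p1}
  after a @ step 2: {p2}
  — P admits the full trace.
Executing ba from Q (initial set {q0}):
  after b @ step 1: {q1}
  after a @ step 2: no successor for Q

ba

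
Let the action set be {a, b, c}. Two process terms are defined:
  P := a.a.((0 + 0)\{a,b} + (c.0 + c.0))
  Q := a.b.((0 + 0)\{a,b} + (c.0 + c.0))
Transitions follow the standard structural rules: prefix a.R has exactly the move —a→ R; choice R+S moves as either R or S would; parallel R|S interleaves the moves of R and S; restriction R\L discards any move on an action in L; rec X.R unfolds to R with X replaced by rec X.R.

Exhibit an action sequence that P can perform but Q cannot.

Reachable graph of P (4 states):
  u0 = a.a.((0 + 0)\{a,b} + (c.0 + c.0)) ⊢ =a=> u1
  u1 = a.((0 + 0)\{a,b} + (c.0 + c.0)) ⊢ =a=> u2
  u2 = (0 + 0)\{a,b} + (c.0 + c.0) ⊢ =c=> u3
  u3 = 0 ⊢ ∅
Reachable graph of Q (4 states):
  v0 = a.b.((0 + 0)\{a,b} + (c.0 + c.0)) ⊢ =a=> v1
  v1 = b.((0 + 0)\{a,b} + (c.0 + c.0)) ⊢ =b=> v2
  v2 = (0 + 0)\{a,b} + (c.0 + c.0) ⊢ =c=> v3
  v3 = 0 ⊢ ∅
Executing aa from P (initial set {u0}):
  after a @ step 1: {u1}
  after a @ step 2: {u2}
  ✓ P
Executing aa from Q (initial set {v0}):
  after a @ step 1: {v1}
  after a @ step 2: no successor for Q

aa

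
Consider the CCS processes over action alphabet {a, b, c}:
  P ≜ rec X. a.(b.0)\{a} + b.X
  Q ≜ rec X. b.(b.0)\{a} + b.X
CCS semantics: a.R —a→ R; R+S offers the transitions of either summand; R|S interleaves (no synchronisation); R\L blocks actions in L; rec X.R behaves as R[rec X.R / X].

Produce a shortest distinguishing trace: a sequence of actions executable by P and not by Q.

a

LTS(P): 3 reachable states
  u0 = rec X. a.(b.0)\{a} + b.X :: —a→ u1, —b→ u0
  u1 = (b.0)\{a} :: —b→ u2
  u2 = 0\{a} :: stopped
LTS(Q): 3 reachable states
  v0 = rec X. b.(b.0)\{a} + b.X :: —b→ v0, —b→ v1
  v1 = (b.0)\{a} :: —b→ v2
  v2 = 0\{a} :: stopped
Trace ⟨a⟩ through P, begin at {u0}:
  [1] a ⇒ {u1}
  — P admits the full trace.
Trace ⟨a⟩ through Q, begin at {v0}:
  [1] a ⇒ ∅ (Q stuck)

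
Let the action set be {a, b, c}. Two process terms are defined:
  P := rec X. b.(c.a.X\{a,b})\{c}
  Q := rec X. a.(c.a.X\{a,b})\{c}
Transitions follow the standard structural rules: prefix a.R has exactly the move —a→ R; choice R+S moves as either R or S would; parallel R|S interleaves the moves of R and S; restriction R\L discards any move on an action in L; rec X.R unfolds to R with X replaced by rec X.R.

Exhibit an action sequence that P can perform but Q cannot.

LTS(P): 2 reachable states
  p0 = rec X. b.(c.a.X\{a,b})\{c} has moves =b=> p1
  p1 = (c.a.(rec X. b.(c.a.X\{a,b})\{c})\{a,b})\{c} has moves ∅
LTS(Q): 2 reachable states
  q0 = rec X. a.(c.a.X\{a,b})\{c} has moves =a=> q1
  q1 = (c.a.(rec X. a.(c.a.X\{a,b})\{c})\{a,b})\{c} has moves ∅
Executing b from P (initial set {p0}):
  after b @ step 1: {p1}
  P completes σ.
Executing b from Q (initial set {q0}):
  after b @ step 1: ∅ (Q stuck)

b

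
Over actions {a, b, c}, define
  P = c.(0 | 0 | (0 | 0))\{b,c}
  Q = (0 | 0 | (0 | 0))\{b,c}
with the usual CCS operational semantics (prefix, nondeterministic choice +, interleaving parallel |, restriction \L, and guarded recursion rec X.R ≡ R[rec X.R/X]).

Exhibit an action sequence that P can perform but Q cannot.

c

Reachable graph of P (2 states):
  m0 = c.(0 | 0 | (0 | 0))\{b,c} has moves -c-> m1
  m1 = (0 | 0 | (0 | 0))\{b,c} has moves (no moves)
Reachable graph of Q (1 states):
  n0 = (0 | 0 | (0 | 0))\{b,c} has moves (no moves)
Trace ⟨c⟩ through P, begin at {m0}:
  [1] c ⇒ {m1}
  — P admits the full trace.
Trace ⟨c⟩ through Q, begin at {n0}:
  [1] c ⇒ no successor for Q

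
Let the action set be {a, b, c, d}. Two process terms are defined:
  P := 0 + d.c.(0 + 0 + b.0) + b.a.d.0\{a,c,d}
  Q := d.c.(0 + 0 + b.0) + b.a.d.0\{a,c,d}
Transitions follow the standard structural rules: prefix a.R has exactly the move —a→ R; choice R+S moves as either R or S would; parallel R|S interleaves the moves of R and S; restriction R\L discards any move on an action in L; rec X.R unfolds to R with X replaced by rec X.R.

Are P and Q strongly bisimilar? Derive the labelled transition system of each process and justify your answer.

bisimilar

LTS(P): 7 reachable states
  p0 = 0 + d.c.(0 + 0 + b.0) + b.a.d.0\{a,c,d} → =b=> p1, =d=> p2
  p1 = a.d.0\{a,c,d} → =a=> p3
  p2 = c.(0 + 0 + b.0) → =c=> p4
  p3 = d.0\{a,c,d} → =d=> p5
  p4 = 0 + 0 + b.0 → =b=> p6
  p5 = 0\{a,c,d} → deadlocked
  p6 = 0 → deadlocked
LTS(Q): 7 reachable states
  q0 = d.c.(0 + 0 + b.0) + b.a.d.0\{a,c,d} → =b=> q1, =d=> q2
  q1 = a.d.0\{a,c,d} → =a=> q3
  q2 = c.(0 + 0 + b.0) → =c=> q4
  q3 = d.0\{a,c,d} → =d=> q5
  q4 = 0 + 0 + b.0 → =b=> q6
  q5 = 0\{a,c,d} → deadlocked
  q6 = 0 → deadlocked
Coarsest stable partition (strong bisimilarity classes):
  B0 = {p0, q0}
  B1 = {p2, q2}
  B2 = {p4, q4}
  B3 = {p5, p6, q5, q6}
  B4 = {p1, q1}
  B5 = {p3, q3}
p0 ∈ B0, q0 ∈ B0 → same block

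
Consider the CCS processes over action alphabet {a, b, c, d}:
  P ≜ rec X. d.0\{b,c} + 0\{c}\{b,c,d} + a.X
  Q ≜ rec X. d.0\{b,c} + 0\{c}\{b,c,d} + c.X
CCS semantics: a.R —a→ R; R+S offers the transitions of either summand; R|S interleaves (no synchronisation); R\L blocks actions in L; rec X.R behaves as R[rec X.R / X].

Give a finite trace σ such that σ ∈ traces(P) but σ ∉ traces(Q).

P's transition system — 2 states:
  s0 = rec X. d.0\{b,c} + 0\{c}\{b,c,d} + a.X | --a--▸ s0, --d--▸ s1
  s1 = 0\{b,c} | ·
Q's transition system — 2 states:
  t0 = rec X. d.0\{b,c} + 0\{c}\{b,c,d} + c.X | --c--▸ t0, --d--▸ t1
  t1 = 0\{b,c} | ·
Trace ⟨a⟩ through P, begin at {s0}:
  step 1 (a): {s0}
  P completes σ.
Trace ⟨a⟩ through Q, begin at {t0}:
  step 1 (a): no successor for Q

a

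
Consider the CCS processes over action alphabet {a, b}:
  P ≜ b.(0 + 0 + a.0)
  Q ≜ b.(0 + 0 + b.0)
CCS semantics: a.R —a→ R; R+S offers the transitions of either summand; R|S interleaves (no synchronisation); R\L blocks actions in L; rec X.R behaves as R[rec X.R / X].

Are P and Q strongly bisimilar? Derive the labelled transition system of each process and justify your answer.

LTS(P): 3 reachable states
  s0 = b.(0 + 0 + a.0) → =b=> s1
  s1 = 0 + 0 + a.0 → =a=> s2
  s2 = 0 → (no moves)
LTS(Q): 3 reachable states
  t0 = b.(0 + 0 + b.0) → =b=> t1
  t1 = 0 + 0 + b.0 → =b=> t2
  t2 = 0 → (no moves)
Bisimilarity quotient blocks:
  B0 = {s0}
  B1 = {s1}
  B2 = {s2, t2}
  B3 = {t0}
  B4 = {t1}
s0 ∈ B0, t0 ∈ B3 → different blocks

P ≁ Q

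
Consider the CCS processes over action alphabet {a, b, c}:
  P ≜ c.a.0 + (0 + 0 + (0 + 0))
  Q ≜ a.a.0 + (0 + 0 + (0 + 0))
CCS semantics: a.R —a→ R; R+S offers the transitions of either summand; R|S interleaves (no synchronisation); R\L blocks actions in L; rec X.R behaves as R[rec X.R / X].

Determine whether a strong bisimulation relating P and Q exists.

NO

P's transition system — 3 states:
  m0 = c.a.0 + (0 + 0 + (0 + 0)) :: ··c··> m1
  m1 = a.0 :: ··a··> m2
  m2 = 0 :: ·
Q's transition system — 3 states:
  n0 = a.a.0 + (0 + 0 + (0 + 0)) :: ··a··> n1
  n1 = a.0 :: ··a··> n2
  n2 = 0 :: ·
Bisimilarity quotient blocks:
  B0 = {m0}
  B1 = {m1, n1}
  B2 = {m2, n2}
  B3 = {n0}
m0 ∈ B0, n0 ∈ B3 → different blocks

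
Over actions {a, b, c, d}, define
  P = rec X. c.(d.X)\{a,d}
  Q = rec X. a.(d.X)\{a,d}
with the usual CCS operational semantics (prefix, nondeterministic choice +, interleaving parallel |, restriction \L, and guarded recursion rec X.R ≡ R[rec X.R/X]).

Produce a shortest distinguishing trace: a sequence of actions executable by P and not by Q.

Reachable graph of P (2 states):
  u0 = rec X. c.(d.X)\{a,d} → -c-> u1
  u1 = (d.(rec X. c.(d.X)\{a,d}))\{a,d} → ·
Reachable graph of Q (2 states):
  v0 = rec X. a.(d.X)\{a,d} → -a-> v1
  v1 = (d.(rec X. a.(d.X)\{a,d}))\{a,d} → ·
Trace ⟨c⟩ through P, begin at {u0}:
  [1] c ⇒ {u1}
  P completes σ.
Trace ⟨c⟩ through Q, begin at {v0}:
  [1] c ⇒ ∅ (Q stuck)

c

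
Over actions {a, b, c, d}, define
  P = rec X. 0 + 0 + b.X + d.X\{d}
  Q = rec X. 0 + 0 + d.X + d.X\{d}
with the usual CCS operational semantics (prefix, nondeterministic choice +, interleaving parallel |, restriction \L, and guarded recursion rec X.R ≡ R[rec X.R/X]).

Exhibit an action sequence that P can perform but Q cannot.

P's transition system — 2 states:
  p0 = rec X. 0 + 0 + b.X + d.X\{d} → -b-> p0, -d-> p1
  p1 = (rec X. 0 + 0 + b.X + d.X\{d})\{d} → -b-> p1
Q's transition system — 2 states:
  q0 = rec X. 0 + 0 + d.X + d.X\{d} → -d-> q0, -d-> q1
  q1 = (rec X. 0 + 0 + d.X + d.X\{d})\{d} → ·
Run σ = ⟨b⟩ on P: start {p0}
  after b @ step 1: {p0}
  ✓ P
Run σ = ⟨b⟩ on Q: start {q0}
  after b @ step 1: ∅  — Q cannot continue

b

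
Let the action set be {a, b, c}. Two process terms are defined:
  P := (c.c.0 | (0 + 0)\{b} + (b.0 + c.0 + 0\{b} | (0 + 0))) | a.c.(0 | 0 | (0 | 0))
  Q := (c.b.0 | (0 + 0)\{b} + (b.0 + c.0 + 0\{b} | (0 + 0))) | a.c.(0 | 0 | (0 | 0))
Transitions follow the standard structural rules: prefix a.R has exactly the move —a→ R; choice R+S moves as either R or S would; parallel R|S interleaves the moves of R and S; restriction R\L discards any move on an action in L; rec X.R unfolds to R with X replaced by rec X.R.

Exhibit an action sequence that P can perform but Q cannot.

cc

P's transition system — 12 states:
  u0 = (c.c.0 | (0 + 0)\{b} + (b.0 + c.0 + 0\{b} | (0 + 0))) | a.c.(0 | 0 | (0 | 0)) :: =a=> u1, =b=> u2, =c=> u2, =c=> u3
  u1 = (c.c.0 | (0 + 0)\{b} + (b.0 + c.0 + 0\{b} | (0 + 0))) | c.(0 | 0 | (0 | 0)) :: =b=> u4, =c=> u4, =c=> u5, =c=> u6
  u2 = 0 | a.c.(0 | 0 | (0 | 0)) :: =a=> u4
  u3 = c.0 | (0 + 0)\{b} | a.c.(0 | 0 | (0 | 0)) :: =a=> u6, =c=> u7
  u4 = 0 | c.(0 | 0 | (0 | 0)) :: =c=> u8
  u5 = (c.c.0 | (0 + 0)\{b} + (b.0 + c.0 + 0\{b} | (0 + 0))) | (0 | 0 | (0 | 0)) :: =b=> u8, =c=> u8, =c=> u9
  u6 = c.0 | (0 + 0)\{b} | c.(0 | 0 | (0 | 0)) :: =c=> u10, =c=> u9
  u7 = 0 | (0 + 0)\{b} | a.c.(0 | 0 | (0 | 0)) :: =a=> u10
  u8 = 0 | (0 | 0 | (0 | 0)) :: ∅
  u9 = c.0 | (0 + 0)\{b} | (0 | 0 | (0 | 0)) :: =c=> u11
  u10 = 0 | (0 + 0)\{b} | c.(0 | 0 | (0 | 0)) :: =c=> u11
  u11 = 0 | (0 + 0)\{b} | (0 | 0 | (0 | 0)) :: ∅
Q's transition system — 12 states:
  v0 = (c.b.0 | (0 + 0)\{b} + (b.0 + c.0 + 0\{b} | (0 + 0))) | a.c.(0 | 0 | (0 | 0)) :: =a=> v1, =b=> v2, =c=> v2, =c=> v3
  v1 = (c.b.0 | (0 + 0)\{b} + (b.0 + c.0 + 0\{b} | (0 + 0))) | c.(0 | 0 | (0 | 0)) :: =b=> v4, =c=> v4, =c=> v5, =c=> v6
  v2 = 0 | a.c.(0 | 0 | (0 | 0)) :: =a=> v4
  v3 = b.0 | (0 + 0)\{b} | a.c.(0 | 0 | (0 | 0)) :: =a=> v6, =b=> v7
  v4 = 0 | c.(0 | 0 | (0 | 0)) :: =c=> v8
  v5 = (c.b.0 | (0 + 0)\{b} + (b.0 + c.0 + 0\{b} | (0 + 0))) | (0 | 0 | (0 | 0)) :: =b=> v8, =c=> v8, =c=> v9
  v6 = b.0 | (0 + 0)\{b} | c.(0 | 0 | (0 | 0)) :: =b=> v10, =c=> v9
  v7 = 0 | (0 + 0)\{b} | a.c.(0 | 0 | (0 | 0)) :: =a=> v10
  v8 = 0 | (0 | 0 | (0 | 0)) :: ∅
  v9 = b.0 | (0 + 0)\{b} | (0 | 0 | (0 | 0)) :: =b=> v11
  v10 = 0 | (0 + 0)\{b} | c.(0 | 0 | (0 | 0)) :: =c=> v11
  v11 = 0 | (0 + 0)\{b} | (0 | 0 | (0 | 0)) :: ∅
Executing cc from P (initial set {u0}):
  step 1 (c): {u2, u3}
  step 2 (c): {u7}
  — P admits the full trace.
Executing cc from Q (initial set {v0}):
  step 1 (c): {v2, v3}
  step 2 (c): no successor for Q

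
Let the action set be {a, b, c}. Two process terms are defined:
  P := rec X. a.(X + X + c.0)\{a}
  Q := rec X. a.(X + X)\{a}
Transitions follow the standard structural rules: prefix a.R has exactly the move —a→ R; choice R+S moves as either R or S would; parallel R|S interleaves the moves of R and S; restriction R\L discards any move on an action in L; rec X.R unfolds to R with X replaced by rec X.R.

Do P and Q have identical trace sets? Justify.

Reachable graph of P (3 states):
  s0 = rec X. a.(X + X + c.0)\{a} → =a=> s1
  s1 = ((rec X. a.(X + X + c.0)\{a}) + (rec X. a.(X + X + c.0)\{a}) + c.0)\{a} → =c=> s2
  s2 = 0\{a} → ∅
Reachable graph of Q (2 states):
  t0 = rec X. a.(X + X)\{a} → =a=> t1
  t1 = ((rec X. a.(X + X)\{a}) + (rec X. a.(X + X)\{a}))\{a} → ∅
Executing ac from P (initial set {s0}):
  [1] a ⇒ {s1}
  [2] c ⇒ {s2}
  P completes σ.
Executing ac from Q (initial set {t0}):
  [1] a ⇒ {t1}
  [2] c ⇒ ∅ (Q stuck)

traces(P) ≠ traces(Q) — witness ⟨ac⟩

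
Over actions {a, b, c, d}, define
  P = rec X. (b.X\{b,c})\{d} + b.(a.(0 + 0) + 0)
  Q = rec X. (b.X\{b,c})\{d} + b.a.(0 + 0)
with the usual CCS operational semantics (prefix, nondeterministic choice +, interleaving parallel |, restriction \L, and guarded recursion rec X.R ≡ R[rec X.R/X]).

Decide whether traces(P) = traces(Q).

P's transition system — 4 states:
  m0 = rec X. (b.X\{b,c})\{d} + b.(a.(0 + 0) + 0) has moves -b-> m1, -b-> m2
  m1 = (rec X. (b.X\{b,c})\{d} + b.(a.(0 + 0) + 0))\{b,c}\{d} has moves stopped
  m2 = a.(0 + 0) + 0 has moves -a-> m3
  m3 = 0 + 0 has moves stopped
Q's transition system — 4 states:
  n0 = rec X. (b.X\{b,c})\{d} + b.a.(0 + 0) has moves -b-> n1, -b-> n2
  n1 = (rec X. (b.X\{b,c})\{d} + b.a.(0 + 0))\{b,c}\{d} has moves stopped
  n2 = a.(0 + 0) has moves -a-> n3
  n3 = 0 + 0 has moves stopped
Partition-refinement fixed point:
  B0 = {m0, n0}
  B1 = {m1, m3, n1, n3}
  B2 = {m2, n2}
m0 ∈ B0, n0 ∈ B0 → same block
Bisimilar ⇒ trace-equivalent.

traces(P) = traces(Q)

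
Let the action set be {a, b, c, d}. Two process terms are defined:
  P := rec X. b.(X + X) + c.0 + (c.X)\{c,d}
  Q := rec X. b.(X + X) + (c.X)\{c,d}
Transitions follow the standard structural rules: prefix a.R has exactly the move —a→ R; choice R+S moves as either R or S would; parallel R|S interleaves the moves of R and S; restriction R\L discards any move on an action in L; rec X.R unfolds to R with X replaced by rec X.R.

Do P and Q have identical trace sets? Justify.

P's transition system — 3 states:
  p0 = rec X. b.(X + X) + c.0 + (c.X)\{c,d} has moves =b=> p1, =c=> p2
  p1 = (rec X. b.(X + X) + c.0 + (c.X)\{c,d}) + (rec X. b.(X + X) + c.0 + (c.X)\{c,d}) has moves =b=> p1, =c=> p2
  p2 = 0 has moves ∅
Q's transition system — 2 states:
  q0 = rec X. b.(X + X) + (c.X)\{c,d} has moves =b=> q1
  q1 = (rec X. b.(X + X) + (c.X)\{c,d}) + (rec X. b.(X + X) + (c.X)\{c,d}) has moves =b=> q1
Executing c from P (initial set {p0}):
  [1] c ⇒ {p2}
  ✓ P
Executing c from Q (initial set {q0}):
  [1] c ⇒ ∅  — Q cannot continue

traces(P) ≠ traces(Q) — witness ⟨c⟩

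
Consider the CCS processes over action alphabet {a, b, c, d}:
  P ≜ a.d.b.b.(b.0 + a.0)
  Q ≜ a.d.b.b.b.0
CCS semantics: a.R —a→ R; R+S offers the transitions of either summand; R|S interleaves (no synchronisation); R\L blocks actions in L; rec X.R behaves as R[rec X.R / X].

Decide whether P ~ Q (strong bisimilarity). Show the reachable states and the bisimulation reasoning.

LTS(P): 6 reachable states
  m0 = a.d.b.b.(b.0 + a.0) | —a→ m1
  m1 = d.b.b.(b.0 + a.0) | —d→ m2
  m2 = b.b.(b.0 + a.0) | —b→ m3
  m3 = b.(b.0 + a.0) | —b→ m4
  m4 = b.0 + a.0 | —a→ m5, —b→ m5
  m5 = 0 | (no moves)
LTS(Q): 6 reachable states
  n0 = a.d.b.b.b.0 | —a→ n1
  n1 = d.b.b.b.0 | —d→ n2
  n2 = b.b.b.0 | —b→ n3
  n3 = b.b.0 | —b→ n4
  n4 = b.0 | —b→ n5
  n5 = 0 | (no moves)
Partition-refinement fixed point:
  B0 = {m0}
  B1 = {m1}
  B2 = {m2}
  B3 = {m3}
  B4 = {m4}
  B5 = {m5, n5}
  B6 = {n0}
  B7 = {n1}
  B8 = {n2}
  B9 = {n3}
  B10 = {n4}
m0 ∈ B0, n0 ∈ B6 → different blocks

NO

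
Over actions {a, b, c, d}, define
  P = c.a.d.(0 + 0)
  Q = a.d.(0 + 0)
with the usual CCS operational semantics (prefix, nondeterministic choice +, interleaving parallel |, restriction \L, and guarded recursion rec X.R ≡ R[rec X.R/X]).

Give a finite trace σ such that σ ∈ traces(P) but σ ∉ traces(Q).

c

P's transition system — 4 states:
  u0 = c.a.d.(0 + 0) :: =c=> u1
  u1 = a.d.(0 + 0) :: =a=> u2
  u2 = d.(0 + 0) :: =d=> u3
  u3 = 0 + 0 :: stopped
Q's transition system — 3 states:
  v0 = a.d.(0 + 0) :: =a=> v1
  v1 = d.(0 + 0) :: =d=> v2
  v2 = 0 + 0 :: stopped
Trace ⟨c⟩ through P, begin at {u0}:
  step 1 (c): {u1}
  P completes σ.
Trace ⟨c⟩ through Q, begin at {v0}:
  step 1 (c): no successor for Q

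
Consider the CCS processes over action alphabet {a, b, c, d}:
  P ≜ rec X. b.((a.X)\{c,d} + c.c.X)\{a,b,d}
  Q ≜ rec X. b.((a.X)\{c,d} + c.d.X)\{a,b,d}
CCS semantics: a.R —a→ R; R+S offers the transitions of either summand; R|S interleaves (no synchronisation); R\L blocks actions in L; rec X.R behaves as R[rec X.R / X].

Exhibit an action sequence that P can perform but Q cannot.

bcc

LTS(P): 4 reachable states
  s0 = rec X. b.((a.X)\{c,d} + c.c.X)\{a,b,d} has moves =b=> s1
  s1 = ((a.(rec X. b.((a.X)\{c,d} + c.c.X)\{a,b,d}))\{c,d} + c.c.(rec X. b.((a.X)\{c,d} + c.c.X)\{a,b,d}))\{a,b,d} has moves =c=> s2
  s2 = (c.(rec X. b.((a.X)\{c,d} + c.c.X)\{a,b,d}))\{a,b,d} has moves =c=> s3
  s3 = (rec X. b.((a.X)\{c,d} + c.c.X)\{a,b,d})\{a,b,d} has moves ·
LTS(Q): 3 reachable states
  t0 = rec X. b.((a.X)\{c,d} + c.d.X)\{a,b,d} has moves =b=> t1
  t1 = ((a.(rec X. b.((a.X)\{c,d} + c.d.X)\{a,b,d}))\{c,d} + c.d.(rec X. b.((a.X)\{c,d} + c.d.X)\{a,b,d}))\{a,b,d} has moves =c=> t2
  t2 = (d.(rec X. b.((a.X)\{c,d} + c.d.X)\{a,b,d}))\{a,b,d} has moves ·
Trace ⟨bcc⟩ through P, begin at {s0}:
  step 1 (b): {s1}
  step 2 (c): {s2}
  step 3 (c): {s3}
  — P admits the full trace.
Trace ⟨bcc⟩ through Q, begin at {t0}:
  step 1 (b): {t1}
  step 2 (c): {t2}
  step 3 (c): ∅ (Q stuck)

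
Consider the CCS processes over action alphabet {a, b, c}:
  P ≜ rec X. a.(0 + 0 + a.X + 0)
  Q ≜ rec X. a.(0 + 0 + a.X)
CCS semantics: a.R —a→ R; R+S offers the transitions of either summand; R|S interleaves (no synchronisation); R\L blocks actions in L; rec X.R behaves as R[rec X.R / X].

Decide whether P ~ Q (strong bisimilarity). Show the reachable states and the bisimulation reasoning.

bisimilar

LTS(P): 2 reachable states
  p0 = rec X. a.(0 + 0 + a.X + 0) | =a=> p1
  p1 = 0 + 0 + a.(rec X. a.(0 + 0 + a.X + 0)) + 0 | =a=> p0
LTS(Q): 2 reachable states
  q0 = rec X. a.(0 + 0 + a.X) | =a=> q1
  q1 = 0 + 0 + a.(rec X. a.(0 + 0 + a.X)) | =a=> q0
Coarsest stable partition (strong bisimilarity classes):
  B0 = {p0, p1, q0, q1}
p0 ∈ B0, q0 ∈ B0 → same block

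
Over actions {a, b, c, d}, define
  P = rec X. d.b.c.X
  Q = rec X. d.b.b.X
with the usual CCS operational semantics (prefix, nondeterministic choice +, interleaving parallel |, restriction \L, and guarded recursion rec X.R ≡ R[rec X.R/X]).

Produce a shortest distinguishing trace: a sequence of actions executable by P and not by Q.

LTS(P): 3 reachable states
  s0 = rec X. d.b.c.X :: -d-> s1
  s1 = b.c.(rec X. d.b.c.X) :: -b-> s2
  s2 = c.(rec X. d.b.c.X) :: -c-> s0
LTS(Q): 3 reachable states
  t0 = rec X. d.b.b.X :: -d-> t1
  t1 = b.b.(rec X. d.b.b.X) :: -b-> t2
  t2 = b.(rec X. d.b.b.X) :: -b-> t0
Trace ⟨dbc⟩ through P, begin at {s0}:
  [1] d ⇒ {s1}
  [2] b ⇒ {s2}
  [3] c ⇒ {s0}
  ✓ P
Trace ⟨dbc⟩ through Q, begin at {t0}:
  [1] d ⇒ {t1}
  [2] b ⇒ {t2}
  [3] c ⇒ no successor for Q

dbc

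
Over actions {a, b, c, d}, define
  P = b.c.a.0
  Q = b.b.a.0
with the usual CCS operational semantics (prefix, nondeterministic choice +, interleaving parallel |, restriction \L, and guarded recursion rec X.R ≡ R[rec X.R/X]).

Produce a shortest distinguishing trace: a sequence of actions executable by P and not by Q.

bc

Reachable graph of P (4 states):
  u0 = b.c.a.0 :: -b-> u1
  u1 = c.a.0 :: -c-> u2
  u2 = a.0 :: -a-> u3
  u3 = 0 :: stopped
Reachable graph of Q (4 states):
  v0 = b.b.a.0 :: -b-> v1
  v1 = b.a.0 :: -b-> v2
  v2 = a.0 :: -a-> v3
  v3 = 0 :: stopped
Run σ = ⟨bc⟩ on P: start {u0}
  step 1 (b): {u1}
  step 2 (c): {u2}
  ✓ P
Run σ = ⟨bc⟩ on Q: start {v0}
  step 1 (b): {v1}
  step 2 (c): ∅ (Q stuck)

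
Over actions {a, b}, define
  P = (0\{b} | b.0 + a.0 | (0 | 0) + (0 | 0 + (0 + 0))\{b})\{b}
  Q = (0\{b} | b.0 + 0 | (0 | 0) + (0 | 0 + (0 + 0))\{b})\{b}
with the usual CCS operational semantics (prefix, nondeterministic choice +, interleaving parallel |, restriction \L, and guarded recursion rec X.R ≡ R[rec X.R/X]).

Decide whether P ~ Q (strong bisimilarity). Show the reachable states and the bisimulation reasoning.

not bisimilar

P's transition system — 2 states:
  p0 = (0\{b} | b.0 + a.0 | (0 | 0) + (0 | 0 + (0 + 0))\{b})\{b} | ··a··> p1
  p1 = (0 | (0 | 0))\{b} | ∅
Q's transition system — 1 states:
  q0 = (0\{b} | b.0 + 0 | (0 | 0) + (0 | 0 + (0 + 0))\{b})\{b} | ∅
Coarsest stable partition (strong bisimilarity classes):
  B0 = {p0}
  B1 = {p1, q0}
p0 ∈ B0, q0 ∈ B1 → different blocks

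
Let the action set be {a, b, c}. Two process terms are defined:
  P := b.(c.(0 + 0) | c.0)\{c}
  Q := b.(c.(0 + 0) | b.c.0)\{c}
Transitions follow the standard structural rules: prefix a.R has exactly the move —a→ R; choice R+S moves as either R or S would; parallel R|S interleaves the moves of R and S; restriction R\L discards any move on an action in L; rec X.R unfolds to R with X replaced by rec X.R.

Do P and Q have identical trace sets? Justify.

traces(P) ≠ traces(Q) — witness ⟨bb⟩

LTS(P): 2 reachable states
  u0 = b.(c.(0 + 0) | c.0)\{c} has moves —b→ u1
  u1 = (c.(0 + 0) | c.0)\{c} has moves stopped
LTS(Q): 3 reachable states
  v0 = b.(c.(0 + 0) | b.c.0)\{c} has moves —b→ v1
  v1 = (c.(0 + 0) | b.c.0)\{c} has moves —b→ v2
  v2 = (c.(0 + 0) | c.0)\{c} has moves stopped
Run σ = ⟨bb⟩ on Q: start {v0}
  step 1 (b): {v1}
  step 2 (b): {v2}
  Q completes σ.
Run σ = ⟨bb⟩ on P: start {u0}
  step 1 (b): {u1}
  step 2 (b): ∅  — P cannot continue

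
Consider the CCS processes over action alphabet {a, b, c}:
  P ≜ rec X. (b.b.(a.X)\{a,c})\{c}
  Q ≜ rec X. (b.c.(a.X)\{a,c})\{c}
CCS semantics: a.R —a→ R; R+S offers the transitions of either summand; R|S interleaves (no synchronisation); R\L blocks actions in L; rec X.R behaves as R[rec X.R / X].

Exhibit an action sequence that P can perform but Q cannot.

Reachable graph of P (3 states):
  s0 = rec X. (b.b.(a.X)\{a,c})\{c} :: ··b··> s1
  s1 = (b.(a.(rec X. (b.b.(a.X)\{a,c})\{c}))\{a,c})\{c} :: ··b··> s2
  s2 = (a.(rec X. (b.b.(a.X)\{a,c})\{c}))\{a,c}\{c} :: stopped
Reachable graph of Q (2 states):
  t0 = rec X. (b.c.(a.X)\{a,c})\{c} :: ··b··> t1
  t1 = (c.(a.(rec X. (b.c.(a.X)\{a,c})\{c}))\{a,c})\{c} :: stopped
Executing bb from P (initial set {s0}):
  after b @ step 1: {s1}
  after b @ step 2: {s2}
  — P admits the full trace.
Executing bb from Q (initial set {t0}):
  after b @ step 1: {t1}
  after b @ step 2: ∅ (Q stuck)

bb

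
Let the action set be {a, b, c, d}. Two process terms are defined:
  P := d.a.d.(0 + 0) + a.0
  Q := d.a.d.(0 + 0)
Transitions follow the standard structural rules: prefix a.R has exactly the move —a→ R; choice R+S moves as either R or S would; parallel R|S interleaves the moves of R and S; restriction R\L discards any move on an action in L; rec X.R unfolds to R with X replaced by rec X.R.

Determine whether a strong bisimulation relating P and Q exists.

LTS(P): 5 reachable states
  p0 = d.a.d.(0 + 0) + a.0 has moves --a--▸ p1, --d--▸ p2
  p1 = 0 has moves ∅
  p2 = a.d.(0 + 0) has moves --a--▸ p3
  p3 = d.(0 + 0) has moves --d--▸ p4
  p4 = 0 + 0 has moves ∅
LTS(Q): 4 reachable states
  q0 = d.a.d.(0 + 0) has moves --d--▸ q1
  q1 = a.d.(0 + 0) has moves --a--▸ q2
  q2 = d.(0 + 0) has moves --d--▸ q3
  q3 = 0 + 0 has moves ∅
Coarsest stable partition (strong bisimilarity classes):
  B0 = {p0}
  B1 = {p1, p4, q3}
  B2 = {p2, q1}
  B3 = {p3, q2}
  B4 = {q0}
p0 ∈ B0, q0 ∈ B4 → different blocks

not bisimilar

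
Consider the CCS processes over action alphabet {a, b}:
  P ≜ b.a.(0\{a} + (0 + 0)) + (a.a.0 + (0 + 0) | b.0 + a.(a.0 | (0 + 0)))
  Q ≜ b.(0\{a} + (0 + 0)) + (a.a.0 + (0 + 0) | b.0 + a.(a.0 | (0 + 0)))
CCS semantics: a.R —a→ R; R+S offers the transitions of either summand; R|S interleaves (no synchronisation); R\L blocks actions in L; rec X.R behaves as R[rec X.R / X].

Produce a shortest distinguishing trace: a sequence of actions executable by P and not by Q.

LTS(P): 8 reachable states
  s0 = b.a.(0\{a} + (0 + 0)) + (a.a.0 + (0 + 0) | b.0 + a.(a.0 | (0 + 0))) ⊢ =a=> s1, =a=> s2, =b=> s3, =b=> s4
  s1 = a.0 ⊢ =a=> s5
  s2 = a.0 | (0 + 0) ⊢ =a=> s6
  s3 = (0 + 0) | 0 ⊢ deadlocked
  s4 = a.(0\{a} + (0 + 0)) ⊢ =a=> s7
  s5 = 0 ⊢ deadlocked
  s6 = 0 | (0 + 0) ⊢ deadlocked
  s7 = 0\{a} + (0 + 0) ⊢ deadlocked
LTS(Q): 7 reachable states
  t0 = b.(0\{a} + (0 + 0)) + (a.a.0 + (0 + 0) | b.0 + a.(a.0 | (0 + 0))) ⊢ =a=> t1, =a=> t2, =b=> t3, =b=> t4
  t1 = a.0 ⊢ =a=> t5
  t2 = a.0 | (0 + 0) ⊢ =a=> t6
  t3 = (0 + 0) | 0 ⊢ deadlocked
  t4 = 0\{a} + (0 + 0) ⊢ deadlocked
  t5 = 0 ⊢ deadlocked
  t6 = 0 | (0 + 0) ⊢ deadlocked
Run σ = ⟨ba⟩ on P: start {s0}
  step 1 (b): {s3, s4}
  step 2 (a): {s7}
  P completes σ.
Run σ = ⟨ba⟩ on Q: start {t0}
  step 1 (b): {t3, t4}
  step 2 (a): ∅ (Q stuck)

ba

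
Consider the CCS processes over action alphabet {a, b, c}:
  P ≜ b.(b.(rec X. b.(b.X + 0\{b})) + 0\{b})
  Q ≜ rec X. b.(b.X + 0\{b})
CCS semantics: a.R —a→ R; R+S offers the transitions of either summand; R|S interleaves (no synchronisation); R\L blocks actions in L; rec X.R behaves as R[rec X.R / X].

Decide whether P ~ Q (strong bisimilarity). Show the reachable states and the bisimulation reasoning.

YES

Reachable graph of P (3 states):
  s0 = b.(b.(rec X. b.(b.X + 0\{b})) + 0\{b}) has moves --b--▸ s1
  s1 = b.(rec X. b.(b.X + 0\{b})) + 0\{b} has moves --b--▸ s2
  s2 = rec X. b.(b.X + 0\{b}) has moves --b--▸ s1
Reachable graph of Q (2 states):
  t0 = rec X. b.(b.X + 0\{b}) has moves --b--▸ t1
  t1 = b.(rec X. b.(b.X + 0\{b})) + 0\{b} has moves --b--▸ t0
Bisimilarity quotient blocks:
  B0 = {s0, s1, s2, t0, t1}
s0 ∈ B0, t0 ∈ B0 → same block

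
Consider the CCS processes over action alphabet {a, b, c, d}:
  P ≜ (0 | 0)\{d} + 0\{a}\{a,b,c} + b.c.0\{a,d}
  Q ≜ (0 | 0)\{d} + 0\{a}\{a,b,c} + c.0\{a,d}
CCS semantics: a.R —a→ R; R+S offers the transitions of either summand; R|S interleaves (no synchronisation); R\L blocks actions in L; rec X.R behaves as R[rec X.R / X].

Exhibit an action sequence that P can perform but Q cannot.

b

LTS(P): 3 reachable states
  p0 = (0 | 0)\{d} + 0\{a}\{a,b,c} + b.c.0\{a,d} ⊢ -b-> p1
  p1 = c.0\{a,d} ⊢ -c-> p2
  p2 = 0\{a,d} ⊢ deadlocked
LTS(Q): 2 reachable states
  q0 = (0 | 0)\{d} + 0\{a}\{a,b,c} + c.0\{a,d} ⊢ -c-> q1
  q1 = 0\{a,d} ⊢ deadlocked
Run σ = ⟨b⟩ on P: start {p0}
  after b @ step 1: {p1}
  — P admits the full trace.
Run σ = ⟨b⟩ on Q: start {q0}
  after b @ step 1: ∅  — Q cannot continue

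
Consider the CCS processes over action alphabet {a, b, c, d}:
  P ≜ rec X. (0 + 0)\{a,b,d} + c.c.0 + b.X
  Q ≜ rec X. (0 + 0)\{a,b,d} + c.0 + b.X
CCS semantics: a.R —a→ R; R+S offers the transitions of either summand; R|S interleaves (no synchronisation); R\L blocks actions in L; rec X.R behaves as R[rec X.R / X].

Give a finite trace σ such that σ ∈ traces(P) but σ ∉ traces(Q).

LTS(P): 3 reachable states
  p0 = rec X. (0 + 0)\{a,b,d} + c.c.0 + b.X → ··b··> p0, ··c··> p1
  p1 = c.0 → ··c··> p2
  p2 = 0 → stopped
LTS(Q): 2 reachable states
  q0 = rec X. (0 + 0)\{a,b,d} + c.0 + b.X → ··b··> q0, ··c··> q1
  q1 = 0 → stopped
Executing cc from P (initial set {p0}):
  [1] c ⇒ {p1}
  [2] c ⇒ {p2}
  ✓ P
Executing cc from Q (initial set {q0}):
  [1] c ⇒ {q1}
  [2] c ⇒ ∅ (Q stuck)

cc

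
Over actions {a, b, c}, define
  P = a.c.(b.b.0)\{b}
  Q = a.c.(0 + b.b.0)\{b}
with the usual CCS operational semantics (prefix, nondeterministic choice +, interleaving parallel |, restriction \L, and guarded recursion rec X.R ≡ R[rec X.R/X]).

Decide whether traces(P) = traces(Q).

P's transition system — 3 states:
  u0 = a.c.(b.b.0)\{b} ⊢ —a→ u1
  u1 = c.(b.b.0)\{b} ⊢ —c→ u2
  u2 = (b.b.0)\{b} ⊢ ∅
Q's transition system — 3 states:
  v0 = a.c.(0 + b.b.0)\{b} ⊢ —a→ v1
  v1 = c.(0 + b.b.0)\{b} ⊢ —c→ v2
  v2 = (0 + b.b.0)\{b} ⊢ ∅
Bisimilarity quotient blocks:
  B0 = {u0, v0}
  B1 = {u1, v1}
  B2 = {u2, v2}
u0 ∈ B0, v0 ∈ B0 → same block
Bisimilar ⇒ trace-equivalent.

YES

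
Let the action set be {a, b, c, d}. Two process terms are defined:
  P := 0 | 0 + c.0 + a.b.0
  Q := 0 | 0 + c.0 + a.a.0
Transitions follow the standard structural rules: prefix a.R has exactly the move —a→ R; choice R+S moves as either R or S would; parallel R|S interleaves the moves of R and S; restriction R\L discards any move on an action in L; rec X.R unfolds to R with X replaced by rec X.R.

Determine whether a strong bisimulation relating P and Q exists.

P ≁ Q

Reachable graph of P (3 states):
  p0 = 0 | 0 + c.0 + a.b.0 → =a=> p1, =c=> p2
  p1 = b.0 → =b=> p2
  p2 = 0 → stopped
Reachable graph of Q (3 states):
  q0 = 0 | 0 + c.0 + a.a.0 → =a=> q1, =c=> q2
  q1 = a.0 → =a=> q2
  q2 = 0 → stopped
Partition-refinement fixed point:
  B0 = {p0}
  B1 = {p1}
  B2 = {p2, q2}
  B3 = {q0}
  B4 = {q1}
p0 ∈ B0, q0 ∈ B3 → different blocks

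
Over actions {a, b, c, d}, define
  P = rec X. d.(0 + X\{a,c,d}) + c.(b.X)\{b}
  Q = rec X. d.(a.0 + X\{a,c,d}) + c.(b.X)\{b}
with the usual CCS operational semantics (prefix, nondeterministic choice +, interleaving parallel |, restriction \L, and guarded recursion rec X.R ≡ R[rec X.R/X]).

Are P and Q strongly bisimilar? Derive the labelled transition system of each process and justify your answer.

NO

P's transition system — 3 states:
  u0 = rec X. d.(0 + X\{a,c,d}) + c.(b.X)\{b} has moves —c→ u1, —d→ u2
  u1 = (b.(rec X. d.(0 + X\{a,c,d}) + c.(b.X)\{b}))\{b} has moves ∅
  u2 = 0 + (rec X. d.(0 + X\{a,c,d}) + c.(b.X)\{b})\{a,c,d} has moves ∅
Q's transition system — 4 states:
  v0 = rec X. d.(a.0 + X\{a,c,d}) + c.(b.X)\{b} has moves —c→ v1, —d→ v2
  v1 = (b.(rec X. d.(a.0 + X\{a,c,d}) + c.(b.X)\{b}))\{b} has moves ∅
  v2 = a.0 + (rec X. d.(a.0 + X\{a,c,d}) + c.(b.X)\{b})\{a,c,d} has moves —a→ v3
  v3 = 0 has moves ∅
Partition-refinement fixed point:
  B0 = {u0}
  B1 = {u1, u2, v1, v3}
  B2 = {v0}
  B3 = {v2}
u0 ∈ B0, v0 ∈ B2 → different blocks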